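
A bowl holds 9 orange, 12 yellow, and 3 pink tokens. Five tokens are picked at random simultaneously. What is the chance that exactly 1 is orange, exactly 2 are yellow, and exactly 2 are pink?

27/644

Unordered draws without replacement: count favorable combinations over C(24,5).
Favorable = C(9,1) · C(12,2) · C(3,2) = 1782; total = C(24,5) = 42504.
P = 1782/42504 = 27/644 ≈ 0.0419.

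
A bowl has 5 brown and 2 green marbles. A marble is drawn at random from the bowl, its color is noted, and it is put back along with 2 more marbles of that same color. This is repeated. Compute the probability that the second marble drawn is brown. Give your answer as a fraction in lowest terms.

5/7

Condition on the first draw. If first is brown (prob 5/7), second-brown has prob (7)/(9); if not (prob 2/7), it has prob 5/(9).
P = (5/7)·(7/9) + (2/7)·(5/9) = 5/7 ≈ 0.7143.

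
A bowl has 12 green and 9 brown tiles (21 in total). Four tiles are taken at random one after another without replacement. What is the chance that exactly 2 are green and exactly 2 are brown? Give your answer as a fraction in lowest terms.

264/665

Unordered draws without replacement: count favorable combinations over C(21,4).
Favorable = C(12,2) · C(9,2) = 2376; total = C(21,4) = 5985.
P = 2376/5985 = 264/665 ≈ 0.3970.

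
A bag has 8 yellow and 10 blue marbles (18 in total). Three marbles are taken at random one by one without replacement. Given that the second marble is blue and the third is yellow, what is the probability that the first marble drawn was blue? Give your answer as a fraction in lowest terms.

9/16

P(first=blue and the second marble is blue and the third is yellow) = (10/18)·(9/17)·(8/16) = 5/34.
P(E) = Σ over first color = 35/306 + 5/34 = 40/153.
By Bayes, P(first=blue | E) = 5/34 / 40/153 = 9/16 ≈ 0.5625.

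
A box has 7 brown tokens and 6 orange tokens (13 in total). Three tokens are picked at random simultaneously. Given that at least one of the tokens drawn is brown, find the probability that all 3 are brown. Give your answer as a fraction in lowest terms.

5/38

P(all 3 brown) = C(7,3)/C(13,3) = 35/286; P(at least one brown) = 1 − C(6,3)/C(13,3) = 133/143.
Since 'all 3 brown' ⊆ 'at least one brown', P(all 3 | at least one) = 35/286 / 133/143 = 5/38 ≈ 0.1316.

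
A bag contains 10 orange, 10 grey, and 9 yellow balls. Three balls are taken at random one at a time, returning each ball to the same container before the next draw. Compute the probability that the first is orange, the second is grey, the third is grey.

1000/24389

Multiply the conditional probability of each draw in order, with replacement (the composition resets each draw).
P = (10/29) · (10/29) · (10/29) = 1000/24389 ≈ 0.0410.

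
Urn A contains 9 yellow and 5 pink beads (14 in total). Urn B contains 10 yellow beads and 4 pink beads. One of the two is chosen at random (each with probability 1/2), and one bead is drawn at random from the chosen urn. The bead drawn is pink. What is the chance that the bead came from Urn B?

P(pink | Urn A) = 5/14; P(pink | Urn B) = 2/7.
P(pink) = 1/2·5/14 + 1/2·2/7 = 9/28.
By Bayes' rule, P(Urn B | pink) = 1/7 / 9/28 = 4/9 ≈ 0.4444.

4/9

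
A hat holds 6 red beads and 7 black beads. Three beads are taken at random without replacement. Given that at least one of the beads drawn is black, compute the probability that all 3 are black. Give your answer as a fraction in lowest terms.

P(all 3 black) = C(7,3)/C(13,3) = 35/286; P(at least one black) = 1 − C(6,3)/C(13,3) = 133/143.
Since 'all 3 black' ⊆ 'at least one black', P(all 3 | at least one) = 35/286 / 133/143 = 5/38 ≈ 0.1316.

5/38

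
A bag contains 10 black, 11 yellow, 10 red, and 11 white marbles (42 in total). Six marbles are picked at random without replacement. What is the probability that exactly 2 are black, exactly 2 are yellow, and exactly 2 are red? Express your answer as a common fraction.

Unordered draws without replacement: count favorable combinations over C(42,6).
Favorable = C(10,2) · C(11,2) · C(10,2) · C(11,0) = 111375; total = C(42,6) = 5245786.
P = 111375/5245786 = 111375/5245786 ≈ 0.0212.

111375/5245786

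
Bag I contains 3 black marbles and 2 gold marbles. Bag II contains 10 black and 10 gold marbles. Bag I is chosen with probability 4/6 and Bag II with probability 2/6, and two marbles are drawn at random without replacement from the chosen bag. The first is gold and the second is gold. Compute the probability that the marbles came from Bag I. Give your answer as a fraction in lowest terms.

P(E | Bag I) = 1/10; P(E | Bag II) = 9/38.
P(E) = 2/3·1/10 + 1/3·9/38 = 83/570.
By Bayes' rule, P(Bag I | E) = 1/15 / 83/570 = 38/83 ≈ 0.4578.

38/83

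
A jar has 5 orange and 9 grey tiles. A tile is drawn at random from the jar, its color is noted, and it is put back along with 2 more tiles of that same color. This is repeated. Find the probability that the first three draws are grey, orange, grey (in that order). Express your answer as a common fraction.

55/448

Track the composition after each reinforcement of +2.
P = (9/14) · (5/16) · (11/18) = 55/448 ≈ 0.1228.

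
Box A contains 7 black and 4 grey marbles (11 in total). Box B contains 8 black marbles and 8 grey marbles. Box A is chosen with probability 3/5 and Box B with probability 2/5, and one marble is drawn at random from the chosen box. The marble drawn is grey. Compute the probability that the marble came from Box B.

P(grey | Box A) = 4/11; P(grey | Box B) = 1/2.
P(grey) = 3/5·4/11 + 2/5·1/2 = 23/55.
By Bayes' rule, P(Box B | grey) = 1/5 / 23/55 = 11/23 ≈ 0.4783.

11/23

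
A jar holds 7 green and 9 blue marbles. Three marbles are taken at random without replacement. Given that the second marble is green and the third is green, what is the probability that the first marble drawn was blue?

P(first=blue and the second marble is green and the third is green) = (9/16)·(7/15)·(6/14) = 9/80.
P(E) = Σ over first color = 1/16 + 9/80 = 7/40.
By Bayes, P(first=blue | E) = 9/80 / 7/40 = 9/14 ≈ 0.6429.

9/14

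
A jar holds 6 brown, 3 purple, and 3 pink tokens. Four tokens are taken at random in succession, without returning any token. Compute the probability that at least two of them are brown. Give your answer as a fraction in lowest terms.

Sum the hypergeometric tail for j = 2,…,4 brown tokens.
Favorable = C(6,2)·C(6,2) + C(6,3)·C(6,1) + C(6,4)·C(6,0) = 360; total = C(12,4) = 495.
P = 360/495 = 8/11 ≈ 0.7273.

8/11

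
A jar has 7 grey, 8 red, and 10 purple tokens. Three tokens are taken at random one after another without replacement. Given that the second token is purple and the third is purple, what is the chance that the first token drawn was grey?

P(first=grey and the second token is purple and the third is purple) = (7/25)·(10/24)·(9/23) = 21/460.
P(E) = Σ over first color = 21/460 + 6/115 + 6/115 = 3/20.
By Bayes, P(first=grey | E) = 21/460 / 3/20 = 7/23 ≈ 0.3043.

7/23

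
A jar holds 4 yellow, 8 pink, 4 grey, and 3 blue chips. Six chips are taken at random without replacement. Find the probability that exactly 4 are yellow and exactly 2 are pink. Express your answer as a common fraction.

Unordered draws without replacement: count favorable combinations over C(19,6).
Favorable = C(4,4) · C(8,2) · C(4,0) · C(3,0) = 28; total = C(19,6) = 27132.
P = 28/27132 = 1/969 ≈ 0.0010.

1/969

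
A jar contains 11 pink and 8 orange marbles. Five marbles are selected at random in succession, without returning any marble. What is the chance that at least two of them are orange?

Sum the hypergeometric tail for j = 2,…,5 orange marbles.
Favorable = C(8,2)·C(11,3) + C(8,3)·C(11,2) + C(8,4)·C(11,1) + C(8,5)·C(11,0) = 8526; total = C(19,5) = 11628.
P = 8526/11628 = 1421/1938 ≈ 0.7332.

1421/1938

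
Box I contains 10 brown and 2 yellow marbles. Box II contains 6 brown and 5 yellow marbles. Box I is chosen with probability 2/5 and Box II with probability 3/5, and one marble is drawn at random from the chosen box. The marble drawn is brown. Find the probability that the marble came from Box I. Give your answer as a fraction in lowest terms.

55/109

P(brown | Box I) = 5/6; P(brown | Box II) = 6/11.
P(brown) = 2/5·5/6 + 3/5·6/11 = 109/165.
By Bayes' rule, P(Box I | brown) = 1/3 / 109/165 = 55/109 ≈ 0.5046.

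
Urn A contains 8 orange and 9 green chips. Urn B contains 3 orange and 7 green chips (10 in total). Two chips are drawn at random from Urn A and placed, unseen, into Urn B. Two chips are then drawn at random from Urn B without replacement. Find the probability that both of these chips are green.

325/748

Condition on how many of the transferred chips are green (from Urn A: 9 green of 17; then Urn B has 12 total).
  0 green: C(9,0)C(8,2)/C(17,2) = 7/34; then P = C(7,2)/C(12,2) = 7/22
  1 green: C(9,1)C(8,1)/C(17,2) = 9/17; then P = C(8,2)/C(12,2) = 14/33
  2 green: C(9,2)C(8,0)/C(17,2) = 9/34; then P = C(9,2)/C(12,2) = 6/11
P(both green) = 325/748 ≈ 0.4345.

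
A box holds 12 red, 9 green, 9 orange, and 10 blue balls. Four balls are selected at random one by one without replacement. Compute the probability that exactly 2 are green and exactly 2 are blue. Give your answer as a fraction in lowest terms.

162/9139

Unordered draws without replacement: count favorable combinations over C(40,4).
Favorable = C(12,0) · C(9,2) · C(9,0) · C(10,2) = 1620; total = C(40,4) = 91390.
P = 1620/91390 = 162/9139 ≈ 0.0177.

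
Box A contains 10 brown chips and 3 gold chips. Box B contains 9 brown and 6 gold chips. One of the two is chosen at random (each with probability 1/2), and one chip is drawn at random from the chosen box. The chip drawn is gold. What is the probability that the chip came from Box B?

26/41

P(gold | Box A) = 3/13; P(gold | Box B) = 2/5.
P(gold) = 1/2·3/13 + 1/2·2/5 = 41/130.
By Bayes' rule, P(Box B | gold) = 1/5 / 41/130 = 26/41 ≈ 0.6341.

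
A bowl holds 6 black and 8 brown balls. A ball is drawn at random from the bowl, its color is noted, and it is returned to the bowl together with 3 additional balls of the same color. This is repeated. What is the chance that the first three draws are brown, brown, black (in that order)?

66/595

Track the composition after each reinforcement of +3.
P = (8/14) · (11/17) · (6/20) = 66/595 ≈ 0.1109.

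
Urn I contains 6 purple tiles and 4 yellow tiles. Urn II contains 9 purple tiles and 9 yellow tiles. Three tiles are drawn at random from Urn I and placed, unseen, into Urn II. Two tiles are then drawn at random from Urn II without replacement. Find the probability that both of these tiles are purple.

Condition on how many of the transferred tiles are purple (from Urn I: 6 purple of 10; then Urn II has 21 total).
  0 purple: C(6,0)C(4,3)/C(10,3) = 1/30; then P = C(9,2)/C(21,2) = 6/35
  1 purple: C(6,1)C(4,2)/C(10,3) = 3/10; then P = C(10,2)/C(21,2) = 3/14
  2 purple: C(6,2)C(4,1)/C(10,3) = 1/2; then P = C(11,2)/C(21,2) = 11/42
  3 purple: C(6,3)C(4,0)/C(10,3) = 1/6; then P = C(12,2)/C(21,2) = 11/35
P(both purple) = 19/75 ≈ 0.2533.

19/75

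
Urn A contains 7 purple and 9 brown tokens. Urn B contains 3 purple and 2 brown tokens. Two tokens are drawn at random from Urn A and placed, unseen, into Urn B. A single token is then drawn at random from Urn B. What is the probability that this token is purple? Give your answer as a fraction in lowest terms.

31/56

Condition on how many of the transferred tokens are purple (from Urn A: 7 purple of 16; then Urn B has 7 total).
  0 purple: C(7,0)C(9,2)/C(16,2) = 3/10; then P = 3/7
  1 purple: C(7,1)C(9,1)/C(16,2) = 21/40; then P = 4/7
  2 purple: C(7,2)C(9,0)/C(16,2) = 7/40; then P = 5/7
P(purple from Urn B) = 31/56 ≈ 0.5536.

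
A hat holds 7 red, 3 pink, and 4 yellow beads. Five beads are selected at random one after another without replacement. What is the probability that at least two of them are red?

124/143

Sum the hypergeometric tail for j = 2,…,5 red beads.
Favorable = C(7,2)·C(7,3) + C(7,3)·C(7,2) + C(7,4)·C(7,1) + C(7,5)·C(7,0) = 1736; total = C(14,5) = 2002.
P = 1736/2002 = 124/143 ≈ 0.8671.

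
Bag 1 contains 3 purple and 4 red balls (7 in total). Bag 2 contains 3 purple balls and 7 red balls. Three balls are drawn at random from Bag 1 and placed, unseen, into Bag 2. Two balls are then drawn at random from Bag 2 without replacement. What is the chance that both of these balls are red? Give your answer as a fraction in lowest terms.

Condition on how many of the transferred balls are red (from Bag 1: 4 red of 7; then Bag 2 has 13 total).
  0 red: C(4,0)C(3,3)/C(7,3) = 1/35; then P = C(7,2)/C(13,2) = 7/26
  1 red: C(4,1)C(3,2)/C(7,3) = 12/35; then P = C(8,2)/C(13,2) = 14/39
  2 red: C(4,2)C(3,1)/C(7,3) = 18/35; then P = C(9,2)/C(13,2) = 6/13
  3 red: C(4,3)C(3,0)/C(7,3) = 4/35; then P = C(10,2)/C(13,2) = 15/26
P(both red) = 79/182 ≈ 0.4341.

79/182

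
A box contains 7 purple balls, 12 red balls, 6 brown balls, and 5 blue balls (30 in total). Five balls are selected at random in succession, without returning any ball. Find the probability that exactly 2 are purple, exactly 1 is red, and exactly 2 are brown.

10/377

Unordered draws without replacement: count favorable combinations over C(30,5).
Favorable = C(7,2) · C(12,1) · C(6,2) · C(5,0) = 3780; total = C(30,5) = 142506.
P = 3780/142506 = 10/377 ≈ 0.0265.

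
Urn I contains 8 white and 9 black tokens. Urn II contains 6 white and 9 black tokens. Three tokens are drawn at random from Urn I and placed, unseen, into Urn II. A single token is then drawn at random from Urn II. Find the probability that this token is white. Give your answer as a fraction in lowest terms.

Condition on how many of the transferred tokens are white (from Urn I: 8 white of 17; then Urn II has 18 total).
  0 white: C(8,0)C(9,3)/C(17,3) = 21/170; then P = 6/18
  1 white: C(8,1)C(9,2)/C(17,3) = 36/85; then P = 7/18
  2 white: C(8,2)C(9,1)/C(17,3) = 63/170; then P = 8/18
  3 white: C(8,3)C(9,0)/C(17,3) = 7/85; then P = 9/18
P(white from Urn II) = 7/17 ≈ 0.4118.

7/17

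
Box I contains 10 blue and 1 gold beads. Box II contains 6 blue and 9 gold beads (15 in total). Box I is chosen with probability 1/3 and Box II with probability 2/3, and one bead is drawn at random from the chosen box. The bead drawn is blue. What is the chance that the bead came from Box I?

25/47

P(blue | Box I) = 10/11; P(blue | Box II) = 2/5.
P(blue) = 1/3·10/11 + 2/3·2/5 = 94/165.
By Bayes' rule, P(Box I | blue) = 10/33 / 94/165 = 25/47 ≈ 0.5319.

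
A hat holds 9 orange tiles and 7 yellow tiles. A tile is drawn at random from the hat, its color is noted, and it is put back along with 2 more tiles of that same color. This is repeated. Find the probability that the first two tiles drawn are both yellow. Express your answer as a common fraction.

After a yellow draw the hat holds 9 yellow out of 18.
P = (7/16)·(9/18) = 7/32 ≈ 0.2188.

7/32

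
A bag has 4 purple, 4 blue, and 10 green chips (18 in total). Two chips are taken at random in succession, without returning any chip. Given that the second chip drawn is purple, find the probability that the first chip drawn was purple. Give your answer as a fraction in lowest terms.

P(first=purple and the second chip drawn is purple) = (4/18)·(3/17) = 2/51.
P(the second chip drawn is purple) = Σ over first color = 2/51 + 8/153 + 20/153 = 2/9.
By Bayes, P(first=purple | the second chip drawn is purple) = 2/51 / 2/9 = 3/17 ≈ 0.1765.

3/17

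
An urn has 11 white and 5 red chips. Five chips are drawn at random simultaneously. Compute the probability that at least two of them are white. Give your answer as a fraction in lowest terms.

Sum the hypergeometric tail for j = 2,…,5 white chips.
Favorable = C(11,2)·C(5,3) + C(11,3)·C(5,2) + C(11,4)·C(5,1) + C(11,5)·C(5,0) = 4312; total = C(16,5) = 4368.
P = 4312/4368 = 77/78 ≈ 0.9872.

77/78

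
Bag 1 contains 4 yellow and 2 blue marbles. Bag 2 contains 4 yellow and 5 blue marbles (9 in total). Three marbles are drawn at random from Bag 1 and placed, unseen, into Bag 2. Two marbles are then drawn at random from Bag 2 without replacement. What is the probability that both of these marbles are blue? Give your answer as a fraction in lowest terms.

38/165

Condition on how many of the transferred marbles are blue (from Bag 1: 2 blue of 6; then Bag 2 has 12 total).
  0 blue: C(2,0)C(4,3)/C(6,3) = 1/5; then P = C(5,2)/C(12,2) = 5/33
  1 blue: C(2,1)C(4,2)/C(6,3) = 3/5; then P = C(6,2)/C(12,2) = 5/22
  2 blue: C(2,2)C(4,1)/C(6,3) = 1/5; then P = C(7,2)/C(12,2) = 7/22
P(both blue) = 38/165 ≈ 0.2303.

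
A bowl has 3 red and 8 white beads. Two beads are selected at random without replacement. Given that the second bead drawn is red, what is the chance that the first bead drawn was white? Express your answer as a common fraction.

4/5

P(first=white and the second bead drawn is red) = (8/11)·(3/10) = 12/55.
P(the second bead drawn is red) = Σ over first color = 3/55 + 12/55 = 3/11.
By Bayes, P(first=white | the second bead drawn is red) = 12/55 / 3/11 = 4/5 ≈ 0.8000.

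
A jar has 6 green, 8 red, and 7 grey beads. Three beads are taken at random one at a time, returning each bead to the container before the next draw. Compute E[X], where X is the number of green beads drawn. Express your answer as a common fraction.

By linearity of expectation, E[X] = Σ P(draw i is green); each independent draw has P(green) = 6/21.
E[X] = 3 · 6/21 = 6/7 ≈ 0.8571.

6/7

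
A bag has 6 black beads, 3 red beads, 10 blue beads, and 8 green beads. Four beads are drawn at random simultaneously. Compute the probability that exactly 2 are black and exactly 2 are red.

Unordered draws without replacement: count favorable combinations over C(27,4).
Favorable = C(6,2) · C(3,2) · C(10,0) · C(8,0) = 45; total = C(27,4) = 17550.
P = 45/17550 = 1/390 ≈ 0.0026.

1/390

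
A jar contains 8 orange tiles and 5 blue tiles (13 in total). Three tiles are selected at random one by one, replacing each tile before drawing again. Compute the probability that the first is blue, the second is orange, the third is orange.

Multiply the conditional probability of each draw in order, with replacement (the composition resets each draw).
P = (5/13) · (8/13) · (8/13) = 320/2197 ≈ 0.1457.

320/2197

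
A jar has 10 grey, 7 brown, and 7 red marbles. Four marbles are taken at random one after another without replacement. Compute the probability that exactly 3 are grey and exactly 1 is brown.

Unordered draws without replacement: count favorable combinations over C(24,4).
Favorable = C(10,3) · C(7,1) · C(7,0) = 840; total = C(24,4) = 10626.
P = 840/10626 = 20/253 ≈ 0.0791.

20/253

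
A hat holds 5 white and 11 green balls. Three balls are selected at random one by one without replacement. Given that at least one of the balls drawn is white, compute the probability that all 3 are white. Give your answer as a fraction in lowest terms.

P(all 3 white) = C(5,3)/C(16,3) = 1/56; P(at least one white) = 1 − C(11,3)/C(16,3) = 79/112.
Since 'all 3 white' ⊆ 'at least one white', P(all 3 | at least one) = 1/56 / 79/112 = 2/79 ≈ 0.0253.

2/79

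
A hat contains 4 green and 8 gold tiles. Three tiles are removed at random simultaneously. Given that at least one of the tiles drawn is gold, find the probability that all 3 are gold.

7/27

P(all 3 gold) = C(8,3)/C(12,3) = 14/55; P(at least one gold) = 1 − C(4,3)/C(12,3) = 54/55.
Since 'all 3 gold' ⊆ 'at least one gold', P(all 3 | at least one) = 14/55 / 54/55 = 7/27 ≈ 0.2593.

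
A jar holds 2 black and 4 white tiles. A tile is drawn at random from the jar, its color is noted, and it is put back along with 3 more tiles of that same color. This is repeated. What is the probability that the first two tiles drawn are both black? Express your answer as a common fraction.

After a black draw the jar holds 5 black out of 9.
P = (2/6)·(5/9) = 5/27 ≈ 0.1852.

5/27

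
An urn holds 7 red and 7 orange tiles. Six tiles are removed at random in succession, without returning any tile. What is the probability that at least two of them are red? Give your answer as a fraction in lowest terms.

Sum the hypergeometric tail for j = 2,…,6 red tiles.
Favorable = C(7,2)·C(7,4) + C(7,3)·C(7,3) + C(7,4)·C(7,2) + C(7,5)·C(7,1) + C(7,6)·C(7,0) = 2849; total = C(14,6) = 3003.
P = 2849/3003 = 37/39 ≈ 0.9487.

37/39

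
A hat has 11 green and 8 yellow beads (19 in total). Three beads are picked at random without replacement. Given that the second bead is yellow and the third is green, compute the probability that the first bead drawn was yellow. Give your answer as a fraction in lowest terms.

P(first=yellow and the second bead is yellow and the third is green) = (8/19)·(7/18)·(11/17) = 308/2907.
P(E) = Σ over first color = 440/2907 + 308/2907 = 44/171.
By Bayes, P(first=yellow | E) = 308/2907 / 44/171 = 7/17 ≈ 0.4118.

7/17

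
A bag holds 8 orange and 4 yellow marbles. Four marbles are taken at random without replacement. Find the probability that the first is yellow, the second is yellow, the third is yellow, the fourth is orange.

Multiply the conditional probability of each draw in order, without replacement, so each draw removes one from its color and from the total.
P = (4/12) · (3/11) · (2/10) · (8/9) = 8/495 ≈ 0.0162.

8/495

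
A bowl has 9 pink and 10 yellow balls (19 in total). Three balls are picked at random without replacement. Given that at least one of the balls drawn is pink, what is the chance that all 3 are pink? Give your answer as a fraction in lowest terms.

28/283

P(all 3 pink) = C(9,3)/C(19,3) = 28/323; P(at least one pink) = 1 − C(10,3)/C(19,3) = 283/323.
Since 'all 3 pink' ⊆ 'at least one pink', P(all 3 | at least one) = 28/323 / 283/323 = 28/283 ≈ 0.0989.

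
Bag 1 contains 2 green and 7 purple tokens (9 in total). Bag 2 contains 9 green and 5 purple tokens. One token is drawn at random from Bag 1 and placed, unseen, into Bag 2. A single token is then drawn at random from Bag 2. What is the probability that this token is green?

Condition on how many of the transferred tokens are green (from Bag 1: 2 green of 9; then Bag 2 has 15 total).
  0 green: C(2,0)C(7,1)/C(9,1) = 7/9; then P = 9/15
  1 green: C(2,1)C(7,0)/C(9,1) = 2/9; then P = 10/15
P(green from Bag 2) = 83/135 ≈ 0.6148.

83/135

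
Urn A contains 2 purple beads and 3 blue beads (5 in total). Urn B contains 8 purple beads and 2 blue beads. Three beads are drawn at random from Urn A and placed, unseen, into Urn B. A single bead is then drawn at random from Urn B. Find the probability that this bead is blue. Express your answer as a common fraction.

19/65

Condition on how many of the transferred beads are blue (from Urn A: 3 blue of 5; then Urn B has 13 total).
  1 blue: C(3,1)C(2,2)/C(5,3) = 3/10; then P = 3/13
  2 blue: C(3,2)C(2,1)/C(5,3) = 3/5; then P = 4/13
  3 blue: C(3,3)C(2,0)/C(5,3) = 1/10; then P = 5/13
P(blue from Urn B) = 19/65 ≈ 0.2923.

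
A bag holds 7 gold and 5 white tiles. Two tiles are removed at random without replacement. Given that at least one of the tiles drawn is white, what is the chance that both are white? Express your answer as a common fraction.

2/9

P(both white) = C(5,2)/C(12,2) = 5/33; P(at least one white) = 1 − C(7,2)/C(12,2) = 15/22.
Since 'both white' ⊆ 'at least one white', P(both | at least one) = 5/33 / 15/22 = 2/9 ≈ 0.2222.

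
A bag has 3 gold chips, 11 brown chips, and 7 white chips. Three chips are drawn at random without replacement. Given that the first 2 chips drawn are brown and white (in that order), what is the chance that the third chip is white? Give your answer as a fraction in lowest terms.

6/19

After removing 1 brown, 1 white, the bag has 6 white out of 19 remaining.
P(third is white | given) = 6/19 ≈ 0.3158.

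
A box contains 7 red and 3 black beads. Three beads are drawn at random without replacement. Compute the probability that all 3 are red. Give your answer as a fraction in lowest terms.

Unordered draws without replacement: count favorable combinations over C(10,3).
Favorable = C(7,3) · C(3,0) = 35; total = C(10,3) = 120.
P = 35/120 = 7/24 ≈ 0.2917.

7/24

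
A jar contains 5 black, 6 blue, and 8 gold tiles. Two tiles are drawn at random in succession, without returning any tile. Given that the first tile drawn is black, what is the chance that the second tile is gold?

After removing 1 black, the jar has 8 gold out of 18 remaining.
P(second is gold | given) = 8/18 = 4/9 ≈ 0.4444.

4/9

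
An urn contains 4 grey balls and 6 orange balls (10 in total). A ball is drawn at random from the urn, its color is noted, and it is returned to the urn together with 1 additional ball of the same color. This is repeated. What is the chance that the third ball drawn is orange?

Sum over the four possibilities for the first two draws (orange/not-orange each), tracking how the orange count and total change by +1 per draw.
P(third is orange) = 3/5 ≈ 0.6000. (In a Pólya urn every draw has the same marginal probability 6/10.)

3/5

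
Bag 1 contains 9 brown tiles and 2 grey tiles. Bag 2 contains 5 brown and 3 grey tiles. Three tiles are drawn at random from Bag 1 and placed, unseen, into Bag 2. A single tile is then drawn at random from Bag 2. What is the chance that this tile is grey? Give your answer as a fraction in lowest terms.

Condition on how many of the transferred tiles are grey (from Bag 1: 2 grey of 11; then Bag 2 has 11 total).
  0 grey: C(2,0)C(9,3)/C(11,3) = 28/55; then P = 3/11
  1 grey: C(2,1)C(9,2)/C(11,3) = 24/55; then P = 4/11
  2 grey: C(2,2)C(9,1)/C(11,3) = 3/55; then P = 5/11
P(grey from Bag 2) = 39/121 ≈ 0.3223.

39/121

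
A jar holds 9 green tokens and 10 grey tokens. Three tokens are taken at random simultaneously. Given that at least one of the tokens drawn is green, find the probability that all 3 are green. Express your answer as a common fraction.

28/283

P(all 3 green) = C(9,3)/C(19,3) = 28/323; P(at least one green) = 1 − C(10,3)/C(19,3) = 283/323.
Since 'all 3 green' ⊆ 'at least one green', P(all 3 | at least one) = 28/323 / 283/323 = 28/283 ≈ 0.0989.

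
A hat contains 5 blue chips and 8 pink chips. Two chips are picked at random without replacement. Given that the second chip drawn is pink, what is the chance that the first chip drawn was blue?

P(first=blue and the second chip drawn is pink) = (5/13)·(8/12) = 10/39.
P(the second chip drawn is pink) = Σ over first color = 10/39 + 14/39 = 8/13.
By Bayes, P(first=blue | the second chip drawn is pink) = 10/39 / 8/13 = 5/12 ≈ 0.4167.

5/12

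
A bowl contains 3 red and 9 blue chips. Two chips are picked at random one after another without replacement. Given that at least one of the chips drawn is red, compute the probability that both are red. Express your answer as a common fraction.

P(both red) = C(3,2)/C(12,2) = 1/22; P(at least one red) = 1 − C(9,2)/C(12,2) = 5/11.
Since 'both red' ⊆ 'at least one red', P(both | at least one) = 1/22 / 5/11 = 1/10 ≈ 0.1000.

1/10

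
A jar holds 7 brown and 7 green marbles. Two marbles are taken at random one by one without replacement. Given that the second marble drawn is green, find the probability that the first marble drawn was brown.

P(first=brown and the second marble drawn is green) = (7/14)·(7/13) = 7/26.
P(the second marble drawn is green) = Σ over first color = 7/26 + 3/13 = 1/2.
By Bayes, P(first=brown | the second marble drawn is green) = 7/26 / 1/2 = 7/13 ≈ 0.5385.

7/13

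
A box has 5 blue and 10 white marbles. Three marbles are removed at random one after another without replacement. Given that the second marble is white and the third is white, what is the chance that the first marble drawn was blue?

5/13

P(first=blue and the second marble is white and the third is white) = (5/15)·(10/14)·(9/13) = 15/91.
P(E) = Σ over first color = 15/91 + 24/91 = 3/7.
By Bayes, P(first=blue | E) = 15/91 / 3/7 = 5/13 ≈ 0.3846.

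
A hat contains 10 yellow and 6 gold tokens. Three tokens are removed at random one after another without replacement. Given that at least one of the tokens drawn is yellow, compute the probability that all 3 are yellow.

2/9

P(all 3 yellow) = C(10,3)/C(16,3) = 3/14; P(at least one yellow) = 1 − C(6,3)/C(16,3) = 27/28.
Since 'all 3 yellow' ⊆ 'at least one yellow', P(all 3 | at least one) = 3/14 / 27/28 = 2/9 ≈ 0.2222.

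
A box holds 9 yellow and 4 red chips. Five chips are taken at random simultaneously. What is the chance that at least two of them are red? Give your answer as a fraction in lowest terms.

Sum the hypergeometric tail for j = 2,…,4 red chips.
Favorable = C(4,2)·C(9,3) + C(4,3)·C(9,2) + C(4,4)·C(9,1) = 657; total = C(13,5) = 1287.
P = 657/1287 = 73/143 ≈ 0.5105.

73/143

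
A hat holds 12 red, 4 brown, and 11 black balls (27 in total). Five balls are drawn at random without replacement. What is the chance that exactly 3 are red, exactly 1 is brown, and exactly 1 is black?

Unordered draws without replacement: count favorable combinations over C(27,5).
Favorable = C(12,3) · C(4,1) · C(11,1) = 9680; total = C(27,5) = 80730.
P = 9680/80730 = 968/8073 ≈ 0.1199.

968/8073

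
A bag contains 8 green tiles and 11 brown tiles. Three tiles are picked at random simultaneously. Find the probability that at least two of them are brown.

Sum the hypergeometric tail for j = 2,…,3 brown tiles.
Favorable = C(11,2)·C(8,1) + C(11,3)·C(8,0) = 605; total = C(19,3) = 969.
P = 605/969 = 605/969 ≈ 0.6244.

605/969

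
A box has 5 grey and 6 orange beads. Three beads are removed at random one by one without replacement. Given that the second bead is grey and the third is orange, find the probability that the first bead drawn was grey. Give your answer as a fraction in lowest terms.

P(first=grey and the second bead is grey and the third is orange) = (5/11)·(4/10)·(6/9) = 4/33.
P(E) = Σ over first color = 4/33 + 5/33 = 3/11.
By Bayes, P(first=grey | E) = 4/33 / 3/11 = 4/9 ≈ 0.4444.

4/9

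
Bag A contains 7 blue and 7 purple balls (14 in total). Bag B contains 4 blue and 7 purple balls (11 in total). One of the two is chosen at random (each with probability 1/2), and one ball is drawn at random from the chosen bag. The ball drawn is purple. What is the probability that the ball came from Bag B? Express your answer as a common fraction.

P(purple | Bag A) = 1/2; P(purple | Bag B) = 7/11.
P(purple) = 1/2·1/2 + 1/2·7/11 = 25/44.
By Bayes' rule, P(Bag B | purple) = 7/22 / 25/44 = 14/25 ≈ 0.5600.

14/25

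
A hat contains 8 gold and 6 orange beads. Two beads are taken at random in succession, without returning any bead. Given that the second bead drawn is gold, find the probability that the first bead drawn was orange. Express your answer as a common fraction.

P(first=orange and the second bead drawn is gold) = (6/14)·(8/13) = 24/91.
P(the second bead drawn is gold) = Σ over first color = 4/13 + 24/91 = 4/7.
By Bayes, P(first=orange | the second bead drawn is gold) = 24/91 / 4/7 = 6/13 ≈ 0.4615.

6/13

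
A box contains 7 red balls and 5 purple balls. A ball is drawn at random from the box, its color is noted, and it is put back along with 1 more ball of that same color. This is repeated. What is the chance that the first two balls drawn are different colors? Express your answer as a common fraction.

Either red then purple, or purple then red; after the first draw the total is 13.
P = (7/12)·(5/13) + (5/12)·(7/13) = 35/78 ≈ 0.4487.

35/78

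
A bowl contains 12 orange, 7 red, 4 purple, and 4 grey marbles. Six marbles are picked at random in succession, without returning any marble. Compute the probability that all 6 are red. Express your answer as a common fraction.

Unordered draws without replacement: count favorable combinations over C(27,6).
Favorable = C(12,0) · C(7,6) · C(4,0) · C(4,0) = 7; total = C(27,6) = 296010.
P = 7/296010 = 7/296010 ≈ 0.0000.

7/296010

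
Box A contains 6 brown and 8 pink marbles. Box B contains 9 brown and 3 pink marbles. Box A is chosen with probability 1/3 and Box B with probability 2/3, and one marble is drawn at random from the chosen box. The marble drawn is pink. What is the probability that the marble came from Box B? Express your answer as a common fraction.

7/15

P(pink | Box A) = 4/7; P(pink | Box B) = 1/4.
P(pink) = 1/3·4/7 + 2/3·1/4 = 5/14.
By Bayes' rule, P(Box B | pink) = 1/6 / 5/14 = 7/15 ≈ 0.4667.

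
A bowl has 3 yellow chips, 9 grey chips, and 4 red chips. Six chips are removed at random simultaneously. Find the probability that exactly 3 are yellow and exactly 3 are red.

1/2002

Unordered draws without replacement: count favorable combinations over C(16,6).
Favorable = C(3,3) · C(9,0) · C(4,3) = 4; total = C(16,6) = 8008.
P = 4/8008 = 1/2002 ≈ 0.0005.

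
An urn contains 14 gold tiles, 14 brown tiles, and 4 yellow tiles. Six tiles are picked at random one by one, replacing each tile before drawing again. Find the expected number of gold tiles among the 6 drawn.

21/8

By linearity of expectation, E[X] = Σ P(draw i is gold); each independent draw has P(gold) = 14/32.
E[X] = 6 · 14/32 = 21/8 ≈ 2.6250.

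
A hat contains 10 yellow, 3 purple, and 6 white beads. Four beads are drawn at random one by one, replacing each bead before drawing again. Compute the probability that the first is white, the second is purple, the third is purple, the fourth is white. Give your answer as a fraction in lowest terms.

Multiply the conditional probability of each draw in order, with replacement (the composition resets each draw).
P = (6/19) · (3/19) · (3/19) · (6/19) = 324/130321 ≈ 0.0025.

324/130321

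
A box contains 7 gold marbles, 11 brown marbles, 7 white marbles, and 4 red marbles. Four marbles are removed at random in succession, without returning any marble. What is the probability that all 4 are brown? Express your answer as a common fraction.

Unordered draws without replacement: count favorable combinations over C(29,4).
Favorable = C(7,0) · C(11,4) · C(7,0) · C(4,0) = 330; total = C(29,4) = 23751.
P = 330/23751 = 110/7917 ≈ 0.0139.

110/7917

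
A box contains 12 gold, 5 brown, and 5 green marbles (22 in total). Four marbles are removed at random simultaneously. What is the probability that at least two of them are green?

Sum the hypergeometric tail for j = 2,…,4 green marbles.
Favorable = C(5,2)·C(17,2) + C(5,3)·C(17,1) + C(5,4)·C(17,0) = 1535; total = C(22,4) = 7315.
P = 1535/7315 = 307/1463 ≈ 0.2098.

307/1463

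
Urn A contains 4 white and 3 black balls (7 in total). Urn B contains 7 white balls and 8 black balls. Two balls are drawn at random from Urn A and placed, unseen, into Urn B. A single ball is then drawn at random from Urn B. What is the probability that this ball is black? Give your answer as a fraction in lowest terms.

Condition on how many of the transferred balls are black (from Urn A: 3 black of 7; then Urn B has 17 total).
  0 black: C(3,0)C(4,2)/C(7,2) = 2/7; then P = 8/17
  1 black: C(3,1)C(4,1)/C(7,2) = 4/7; then P = 9/17
  2 black: C(3,2)C(4,0)/C(7,2) = 1/7; then P = 10/17
P(black from Urn B) = 62/119 ≈ 0.5210.

62/119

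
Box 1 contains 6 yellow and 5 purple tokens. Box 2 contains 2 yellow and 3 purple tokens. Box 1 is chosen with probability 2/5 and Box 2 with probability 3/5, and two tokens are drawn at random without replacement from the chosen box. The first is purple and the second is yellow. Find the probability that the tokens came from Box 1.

20/53

P(E | Box 1) = 3/11; P(E | Box 2) = 3/10.
P(E) = 2/5·3/11 + 3/5·3/10 = 159/550.
By Bayes' rule, P(Box 1 | E) = 6/55 / 159/550 = 20/53 ≈ 0.3774.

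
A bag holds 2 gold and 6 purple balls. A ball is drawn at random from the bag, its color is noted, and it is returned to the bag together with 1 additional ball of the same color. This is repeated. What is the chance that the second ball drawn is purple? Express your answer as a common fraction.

3/4

Condition on the first draw. If first is purple (prob 6/8), second-purple has prob (7)/(9); if not (prob 2/8), it has prob 6/(9).
P = (6/8)·(7/9) + (2/8)·(6/9) = 3/4 ≈ 0.7500.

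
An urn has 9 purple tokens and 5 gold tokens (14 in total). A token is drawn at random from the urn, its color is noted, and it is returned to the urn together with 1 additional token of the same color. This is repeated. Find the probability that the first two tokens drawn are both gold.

1/7

After a gold draw the urn holds 6 gold out of 15.
P = (5/14)·(6/15) = 1/7 ≈ 0.1429.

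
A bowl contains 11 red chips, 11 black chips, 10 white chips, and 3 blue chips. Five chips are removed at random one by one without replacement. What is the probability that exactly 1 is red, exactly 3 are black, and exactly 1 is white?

825/14756

Unordered draws without replacement: count favorable combinations over C(35,5).
Favorable = C(11,1) · C(11,3) · C(10,1) · C(3,0) = 18150; total = C(35,5) = 324632.
P = 18150/324632 = 825/14756 ≈ 0.0559.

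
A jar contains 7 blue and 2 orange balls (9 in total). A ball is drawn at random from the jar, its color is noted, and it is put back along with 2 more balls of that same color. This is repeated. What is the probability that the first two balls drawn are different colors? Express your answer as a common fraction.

Either blue then orange, or orange then blue; after the first draw the total is 11.
P = (7/9)·(2/11) + (2/9)·(7/11) = 28/99 ≈ 0.2828.

28/99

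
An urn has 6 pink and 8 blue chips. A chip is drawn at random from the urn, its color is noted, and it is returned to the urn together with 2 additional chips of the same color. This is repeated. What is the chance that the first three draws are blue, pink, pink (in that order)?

Track the composition after each reinforcement of +2.
P = (8/14) · (6/16) · (8/18) = 2/21 ≈ 0.0952.

2/21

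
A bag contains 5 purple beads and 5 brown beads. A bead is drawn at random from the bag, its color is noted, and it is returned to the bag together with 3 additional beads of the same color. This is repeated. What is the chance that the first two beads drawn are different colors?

5/13

Either purple then brown, or brown then purple; after the first draw the total is 13.
P = (5/10)·(5/13) + (5/10)·(5/13) = 5/13 ≈ 0.3846.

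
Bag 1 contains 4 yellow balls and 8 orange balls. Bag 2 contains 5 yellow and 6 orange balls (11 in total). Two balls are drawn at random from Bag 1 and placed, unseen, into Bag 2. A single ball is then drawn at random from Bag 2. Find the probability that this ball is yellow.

17/39

Condition on how many of the transferred balls are yellow (from Bag 1: 4 yellow of 12; then Bag 2 has 13 total).
  0 yellow: C(4,0)C(8,2)/C(12,2) = 14/33; then P = 5/13
  1 yellow: C(4,1)C(8,1)/C(12,2) = 16/33; then P = 6/13
  2 yellow: C(4,2)C(8,0)/C(12,2) = 1/11; then P = 7/13
P(yellow from Bag 2) = 17/39 ≈ 0.4359.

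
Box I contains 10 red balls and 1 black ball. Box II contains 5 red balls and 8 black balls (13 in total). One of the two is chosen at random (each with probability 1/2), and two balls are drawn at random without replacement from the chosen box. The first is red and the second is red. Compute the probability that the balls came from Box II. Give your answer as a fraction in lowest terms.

P(E | Box I) = 9/11; P(E | Box II) = 5/39.
P(E) = 1/2·9/11 + 1/2·5/39 = 203/429.
By Bayes' rule, P(Box II | E) = 5/78 / 203/429 = 55/406 ≈ 0.1355.

55/406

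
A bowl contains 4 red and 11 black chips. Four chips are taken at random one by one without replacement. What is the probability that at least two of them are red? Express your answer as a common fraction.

Sum the hypergeometric tail for j = 2,…,4 red chips.
Favorable = C(4,2)·C(11,2) + C(4,3)·C(11,1) + C(4,4)·C(11,0) = 375; total = C(15,4) = 1365.
P = 375/1365 = 25/91 ≈ 0.2747.

25/91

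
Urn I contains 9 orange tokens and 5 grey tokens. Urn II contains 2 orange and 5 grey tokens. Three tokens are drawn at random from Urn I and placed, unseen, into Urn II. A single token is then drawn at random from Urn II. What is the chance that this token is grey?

Condition on how many of the transferred tokens are grey (from Urn I: 5 grey of 14; then Urn II has 10 total).
  0 grey: C(5,0)C(9,3)/C(14,3) = 3/13; then P = 5/10
  1 grey: C(5,1)C(9,2)/C(14,3) = 45/91; then P = 6/10
  2 grey: C(5,2)C(9,1)/C(14,3) = 45/182; then P = 7/10
  3 grey: C(5,3)C(9,0)/C(14,3) = 5/182; then P = 8/10
P(grey from Urn II) = 17/28 ≈ 0.6071.

17/28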